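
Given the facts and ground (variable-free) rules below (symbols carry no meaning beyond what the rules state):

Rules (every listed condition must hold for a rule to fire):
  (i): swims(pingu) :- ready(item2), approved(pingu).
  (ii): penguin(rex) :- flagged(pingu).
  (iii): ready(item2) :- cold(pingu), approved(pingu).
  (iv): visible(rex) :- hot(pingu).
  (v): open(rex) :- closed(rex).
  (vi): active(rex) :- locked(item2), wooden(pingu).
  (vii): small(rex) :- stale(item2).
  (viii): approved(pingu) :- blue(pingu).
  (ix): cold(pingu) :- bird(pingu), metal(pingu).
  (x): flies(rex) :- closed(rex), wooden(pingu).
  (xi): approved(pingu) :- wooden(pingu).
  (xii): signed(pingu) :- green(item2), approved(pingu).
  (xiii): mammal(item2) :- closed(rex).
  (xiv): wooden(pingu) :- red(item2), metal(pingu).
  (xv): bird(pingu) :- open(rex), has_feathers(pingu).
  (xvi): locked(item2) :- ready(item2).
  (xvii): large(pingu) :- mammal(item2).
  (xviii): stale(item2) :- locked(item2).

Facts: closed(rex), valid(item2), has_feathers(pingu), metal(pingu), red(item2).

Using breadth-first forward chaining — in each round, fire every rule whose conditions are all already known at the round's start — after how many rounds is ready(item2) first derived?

Round 1 fires (v), (xiii), (xiv), giving open(rex), mammal(item2), wooden(pingu).
Round 2 fires (x), (xi), (xv), (xvii), giving flies(rex), approved(pingu), bird(pingu), large(pingu).
Round 3 fires (ix), giving cold(pingu).
Round 4 fires (iii), giving ready(item2).
ready(item2) first appears in round 4.

4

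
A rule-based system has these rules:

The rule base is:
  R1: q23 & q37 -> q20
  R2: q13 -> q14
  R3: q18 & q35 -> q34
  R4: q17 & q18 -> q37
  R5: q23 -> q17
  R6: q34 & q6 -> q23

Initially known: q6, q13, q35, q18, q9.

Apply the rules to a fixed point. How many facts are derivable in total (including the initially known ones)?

Round 1 fires R2, R3, giving q14, q34.
Round 2 fires R6, giving q23.
Round 3 fires R5, giving q17.
Round 4 fires R4, giving q37.
Round 5 fires R1, giving q20.
Closure: {q13, q14, q17, q18, q20, q23, q34, q35, q37, q6, q9} — 11 facts.

11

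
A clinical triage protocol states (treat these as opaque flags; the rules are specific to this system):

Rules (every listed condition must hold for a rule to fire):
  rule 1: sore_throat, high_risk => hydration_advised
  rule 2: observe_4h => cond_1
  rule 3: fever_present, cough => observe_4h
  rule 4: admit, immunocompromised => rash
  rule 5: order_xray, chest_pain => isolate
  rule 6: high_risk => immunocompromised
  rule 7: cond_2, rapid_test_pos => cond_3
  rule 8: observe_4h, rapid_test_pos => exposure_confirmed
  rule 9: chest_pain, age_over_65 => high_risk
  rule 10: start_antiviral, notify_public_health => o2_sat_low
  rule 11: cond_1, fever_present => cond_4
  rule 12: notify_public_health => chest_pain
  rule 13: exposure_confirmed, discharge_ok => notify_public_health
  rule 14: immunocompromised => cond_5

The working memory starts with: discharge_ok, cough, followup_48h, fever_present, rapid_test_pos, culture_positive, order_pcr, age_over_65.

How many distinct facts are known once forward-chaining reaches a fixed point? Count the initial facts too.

Round 1: rule 3 [fever_present, cough => observe_4h]. New: observe_4h.
Round 2: rule 2 [observe_4h => cond_1]; rule 8 [observe_4h, rapid_test_pos => exposure_confirmed]. New: cond_1, exposure_confirmed.
Round 3: rule 11 [cond_1, fever_present => cond_4]; rule 13 [exposure_confirmed, discharge_ok => notify_public_health]. New: cond_4, notify_public_health.
Round 4: rule 12 [notify_public_health => chest_pain]. New: chest_pain.
Round 5: rule 9 [chest_pain, age_over_65 => high_risk]. New: high_risk.
Round 6: rule 6 [high_risk => immunocompromised]. New: immunocompromised.
Round 7: rule 14 [immunocompromised => cond_5]. New: cond_5.
Closure: {age_over_65, chest_pain, cond_1, cond_4, cond_5, cough, culture_positive, discharge_ok, exposure_confirmed, fever_present, followup_48h, high_risk, immunocompromised, notify_public_health, observe_4h, order_pcr, rapid_test_pos} — 17 facts.

17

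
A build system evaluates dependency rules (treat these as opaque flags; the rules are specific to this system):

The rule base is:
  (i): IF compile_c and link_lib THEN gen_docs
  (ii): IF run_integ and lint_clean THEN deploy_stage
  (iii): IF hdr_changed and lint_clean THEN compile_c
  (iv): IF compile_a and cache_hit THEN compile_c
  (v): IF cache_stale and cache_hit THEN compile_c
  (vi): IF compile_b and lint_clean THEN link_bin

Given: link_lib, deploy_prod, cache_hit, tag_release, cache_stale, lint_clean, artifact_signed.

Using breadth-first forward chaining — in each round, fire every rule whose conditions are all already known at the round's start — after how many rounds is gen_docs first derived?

[1] (v) [IF cache_stale and cache_hit THEN compile_c]. ⇒ new: compile_c.
[2] (i) [IF compile_c and link_lib THEN gen_docs]. ⇒ new: gen_docs.
gen_docs first appears in round 2.

2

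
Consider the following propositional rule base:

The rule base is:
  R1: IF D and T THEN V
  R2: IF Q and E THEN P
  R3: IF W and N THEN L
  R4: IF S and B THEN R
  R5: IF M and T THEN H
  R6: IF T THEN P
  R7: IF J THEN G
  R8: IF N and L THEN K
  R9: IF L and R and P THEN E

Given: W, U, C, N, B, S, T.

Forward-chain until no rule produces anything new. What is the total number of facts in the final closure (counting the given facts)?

Round 1: R3 [IF W and N THEN L]; R4 [IF S and B THEN R]; R6 [IF T THEN P]. New: L, R, P.
Round 2: R8 [IF N and L THEN K]; R9 [IF L and R and P THEN E]. New: K, E.
Closure: {B, C, E, K, L, N, P, R, S, T, U, W} — 12 facts.

12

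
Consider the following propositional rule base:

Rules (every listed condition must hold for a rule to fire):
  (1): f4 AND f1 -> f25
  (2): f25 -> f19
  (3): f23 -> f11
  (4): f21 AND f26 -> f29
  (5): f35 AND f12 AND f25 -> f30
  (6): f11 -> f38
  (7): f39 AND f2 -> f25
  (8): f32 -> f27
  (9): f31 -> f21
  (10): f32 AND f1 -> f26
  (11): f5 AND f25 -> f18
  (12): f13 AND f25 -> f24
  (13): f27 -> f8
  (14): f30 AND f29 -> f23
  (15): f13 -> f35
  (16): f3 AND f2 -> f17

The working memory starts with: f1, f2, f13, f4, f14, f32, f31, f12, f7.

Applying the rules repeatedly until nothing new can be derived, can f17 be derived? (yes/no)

no

Round 1 — (1), (8), (9), (10), (15), derive f25, f27, f21, f26, f35.
Round 2 — (2), (4), (5), (12), (13), derive f19, f29, f30, f24, f8.
Round 3 — (14), derive f23.
Round 4 — (3), derive f11.
Round 5 — (6), derive f38.
Fixed point reached. f17 is concluded only by (16); (16) needs f3 (never derived).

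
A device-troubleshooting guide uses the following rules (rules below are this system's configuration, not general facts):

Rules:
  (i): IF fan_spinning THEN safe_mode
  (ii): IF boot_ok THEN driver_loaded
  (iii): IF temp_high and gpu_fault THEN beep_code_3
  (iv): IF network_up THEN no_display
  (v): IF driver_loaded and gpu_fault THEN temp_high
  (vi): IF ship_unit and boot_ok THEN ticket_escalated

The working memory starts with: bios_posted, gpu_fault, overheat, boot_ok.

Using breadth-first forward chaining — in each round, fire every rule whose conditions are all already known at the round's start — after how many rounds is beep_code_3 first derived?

Round 1: (ii) [IF boot_ok THEN driver_loaded]. Adds driver_loaded.
Round 2: (v) [IF driver_loaded and gpu_fault THEN temp_high]. Adds temp_high.
Round 3: (iii) [IF temp_high and gpu_fault THEN beep_code_3]. Adds beep_code_3.
beep_code_3 first appears in round 3.

3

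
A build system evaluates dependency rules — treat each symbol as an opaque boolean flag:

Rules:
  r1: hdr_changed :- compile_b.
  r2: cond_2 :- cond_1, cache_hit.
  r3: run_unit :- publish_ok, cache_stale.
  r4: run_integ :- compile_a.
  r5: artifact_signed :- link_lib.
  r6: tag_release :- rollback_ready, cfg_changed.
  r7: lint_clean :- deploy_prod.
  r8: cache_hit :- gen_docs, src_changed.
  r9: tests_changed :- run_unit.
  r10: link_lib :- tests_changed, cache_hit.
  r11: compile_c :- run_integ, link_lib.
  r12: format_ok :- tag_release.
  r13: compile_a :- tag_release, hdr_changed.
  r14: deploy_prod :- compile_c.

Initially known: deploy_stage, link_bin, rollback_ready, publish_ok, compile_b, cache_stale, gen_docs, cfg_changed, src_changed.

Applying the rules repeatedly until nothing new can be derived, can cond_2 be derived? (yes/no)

no

Round 1: r1 [hdr_changed :- compile_b.]; r3 [run_unit :- publish_ok, cache_stale.]; r6 [tag_release :- rollback_ready, cfg_changed.]; r8 [cache_hit :- gen_docs, src_changed.]. New: hdr_changed, run_unit, tag_release, cache_hit.
Round 2: r9 [tests_changed :- run_unit.]; r12 [format_ok :- tag_release.]; r13 [compile_a :- tag_release, hdr_changed.]. New: tests_changed, format_ok, compile_a.
Round 3: r4 [run_integ :- compile_a.]; r10 [link_lib :- tests_changed, cache_hit.]. New: run_integ, link_lib.
Round 4: r5 [artifact_signed :- link_lib.]; r11 [compile_c :- run_integ, link_lib.]. New: artifact_signed, compile_c.
Round 5: r14 [deploy_prod :- compile_c.]. New: deploy_prod.
Round 6: r7 [lint_clean :- deploy_prod.]. New: lint_clean.
Fixed point reached. cond_2 is concluded only by r2; r2 needs cond_1 (never derived).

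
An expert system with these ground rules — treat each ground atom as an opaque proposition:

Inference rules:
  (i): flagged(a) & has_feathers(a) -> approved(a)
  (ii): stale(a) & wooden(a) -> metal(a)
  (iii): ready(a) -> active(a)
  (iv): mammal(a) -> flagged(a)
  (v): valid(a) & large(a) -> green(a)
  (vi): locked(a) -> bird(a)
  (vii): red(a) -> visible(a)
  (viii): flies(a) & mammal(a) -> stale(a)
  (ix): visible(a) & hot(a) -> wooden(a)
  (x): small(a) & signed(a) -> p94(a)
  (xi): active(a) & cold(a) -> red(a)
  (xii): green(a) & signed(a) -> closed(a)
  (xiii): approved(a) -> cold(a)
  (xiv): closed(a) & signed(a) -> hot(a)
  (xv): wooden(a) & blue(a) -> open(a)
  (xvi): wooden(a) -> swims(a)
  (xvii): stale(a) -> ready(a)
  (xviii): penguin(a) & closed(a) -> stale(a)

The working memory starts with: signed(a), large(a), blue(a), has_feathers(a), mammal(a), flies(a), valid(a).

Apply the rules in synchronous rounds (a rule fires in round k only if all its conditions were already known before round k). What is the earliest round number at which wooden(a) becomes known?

[1] (iv) [mammal(a) -> flagged(a)]; (v) [valid(a) & large(a) -> green(a)]; (viii) [flies(a) & mammal(a) -> stale(a)]. ⇒ new: flagged(a), green(a), stale(a).
[2] (i) [flagged(a) & has_feathers(a) -> approved(a)]; (xii) [green(a) & signed(a) -> closed(a)]; (xvii) [stale(a) -> ready(a)]. ⇒ new: approved(a), closed(a), ready(a).
[3] (iii) [ready(a) -> active(a)]; (xiii) [approved(a) -> cold(a)]; (xiv) [closed(a) & signed(a) -> hot(a)]. ⇒ new: active(a), cold(a), hot(a).
[4] (xi) [active(a) & cold(a) -> red(a)]. ⇒ new: red(a).
[5] (vii) [red(a) -> visible(a)]. ⇒ new: visible(a).
[6] (ix) [visible(a) & hot(a) -> wooden(a)]. ⇒ new: wooden(a).
wooden(a) first appears in round 6.

6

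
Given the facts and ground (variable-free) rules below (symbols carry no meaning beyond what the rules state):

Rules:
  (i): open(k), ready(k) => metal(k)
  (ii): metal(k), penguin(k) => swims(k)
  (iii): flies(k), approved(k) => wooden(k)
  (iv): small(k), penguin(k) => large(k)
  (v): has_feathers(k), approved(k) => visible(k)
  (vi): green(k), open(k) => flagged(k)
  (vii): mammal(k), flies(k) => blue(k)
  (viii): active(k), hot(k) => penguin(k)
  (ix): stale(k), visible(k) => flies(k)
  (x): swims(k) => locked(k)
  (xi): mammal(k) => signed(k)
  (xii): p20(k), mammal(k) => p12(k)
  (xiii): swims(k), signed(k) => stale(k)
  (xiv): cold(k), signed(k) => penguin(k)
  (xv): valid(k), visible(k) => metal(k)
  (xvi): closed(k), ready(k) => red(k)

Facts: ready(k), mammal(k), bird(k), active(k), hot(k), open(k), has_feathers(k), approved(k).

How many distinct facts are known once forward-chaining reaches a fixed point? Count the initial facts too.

18

[1] (i) [open(k), ready(k) => metal(k)]; (v) [has_feathers(k), approved(k) => visible(k)]; (viii) [active(k), hot(k) => penguin(k)]; (xi) [mammal(k) => signed(k)]. ⇒ new: metal(k), visible(k), penguin(k), signed(k).
[2] (ii) [metal(k), penguin(k) => swims(k)]. ⇒ new: swims(k).
[3] (x) [swims(k) => locked(k)]; (xiii) [swims(k), signed(k) => stale(k)]. ⇒ new: locked(k), stale(k).
[4] (ix) [stale(k), visible(k) => flies(k)]. ⇒ new: flies(k).
[5] (iii) [flies(k), approved(k) => wooden(k)]; (vii) [mammal(k), flies(k) => blue(k)]. ⇒ new: wooden(k), blue(k).
Closure: {active(k), approved(k), bird(k), blue(k), flies(k), has_feathers(k), hot(k), locked(k), mammal(k), metal(k), open(k), penguin(k), ready(k), signed(k), stale(k), swims(k), visible(k), wooden(k)} — 18 facts.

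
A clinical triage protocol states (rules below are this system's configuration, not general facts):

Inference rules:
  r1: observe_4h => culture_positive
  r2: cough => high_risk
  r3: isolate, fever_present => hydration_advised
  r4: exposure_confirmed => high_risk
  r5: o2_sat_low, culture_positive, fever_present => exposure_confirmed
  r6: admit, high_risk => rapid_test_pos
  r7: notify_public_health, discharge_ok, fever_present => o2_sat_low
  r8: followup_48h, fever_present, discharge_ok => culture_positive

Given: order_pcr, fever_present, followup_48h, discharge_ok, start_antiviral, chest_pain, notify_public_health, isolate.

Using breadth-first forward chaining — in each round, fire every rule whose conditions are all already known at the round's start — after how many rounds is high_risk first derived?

3

Round 1 — r3, r7, r8, derive hydration_advised, o2_sat_low, culture_positive.
Round 2 — r5, derive exposure_confirmed.
Round 3 — r4, derive high_risk.
high_risk first appears in round 3.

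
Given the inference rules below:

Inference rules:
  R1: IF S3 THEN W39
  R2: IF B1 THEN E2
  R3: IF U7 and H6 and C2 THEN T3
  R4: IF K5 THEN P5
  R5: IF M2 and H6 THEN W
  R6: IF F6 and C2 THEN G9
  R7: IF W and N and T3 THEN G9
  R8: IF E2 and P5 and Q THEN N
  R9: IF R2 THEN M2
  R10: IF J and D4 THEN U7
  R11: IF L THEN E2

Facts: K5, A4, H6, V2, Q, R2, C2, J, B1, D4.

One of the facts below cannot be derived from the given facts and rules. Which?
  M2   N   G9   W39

W39

Round 1: R2 [IF B1 THEN E2]; R4 [IF K5 THEN P5]; R9 [IF R2 THEN M2]; R10 [IF J and D4 THEN U7]. New: E2, P5, M2, U7.
Round 2: R3 [IF U7 and H6 and C2 THEN T3]; R5 [IF M2 and H6 THEN W]; R8 [IF E2 and P5 and Q THEN N]. New: T3, W, N.
Round 3: R7 [IF W and N and T3 THEN G9]. New: G9.
Derived: G9 (round 3), M2 (round 1), N (round 2). W39 never appears in any round.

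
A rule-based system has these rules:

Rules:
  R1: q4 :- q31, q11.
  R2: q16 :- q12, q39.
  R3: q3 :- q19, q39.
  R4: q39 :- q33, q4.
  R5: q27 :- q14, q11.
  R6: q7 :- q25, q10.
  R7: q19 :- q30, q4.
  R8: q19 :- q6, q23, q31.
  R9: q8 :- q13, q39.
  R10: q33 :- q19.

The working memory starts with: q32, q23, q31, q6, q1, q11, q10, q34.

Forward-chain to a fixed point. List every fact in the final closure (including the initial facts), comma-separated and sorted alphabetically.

q1, q10, q11, q19, q23, q3, q31, q32, q33, q34, q39, q4, q6

Round 1: R1 [q4 :- q31, q11.]; R8 [q19 :- q6, q23, q31.]. New: q4, q19.
Round 2: R10 [q33 :- q19.]. New: q33.
Round 3: R4 [q39 :- q33, q4.]. New: q39.
Round 4: R3 [q3 :- q19, q39.]. New: q3.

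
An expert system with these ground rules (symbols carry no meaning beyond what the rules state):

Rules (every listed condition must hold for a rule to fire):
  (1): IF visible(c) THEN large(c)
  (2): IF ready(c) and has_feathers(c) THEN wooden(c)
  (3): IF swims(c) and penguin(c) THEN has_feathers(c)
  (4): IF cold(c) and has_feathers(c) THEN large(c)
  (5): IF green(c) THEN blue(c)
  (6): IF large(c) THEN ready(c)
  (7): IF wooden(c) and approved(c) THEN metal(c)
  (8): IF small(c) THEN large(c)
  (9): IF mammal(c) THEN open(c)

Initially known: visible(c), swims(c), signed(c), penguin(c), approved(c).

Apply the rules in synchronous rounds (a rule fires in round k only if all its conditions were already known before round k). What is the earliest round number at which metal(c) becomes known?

Round 1 — (1), (3), derive large(c), has_feathers(c).
Round 2 — (6), derive ready(c).
Round 3 — (2), derive wooden(c).
Round 4 — (7), derive metal(c).
metal(c) first appears in round 4.

4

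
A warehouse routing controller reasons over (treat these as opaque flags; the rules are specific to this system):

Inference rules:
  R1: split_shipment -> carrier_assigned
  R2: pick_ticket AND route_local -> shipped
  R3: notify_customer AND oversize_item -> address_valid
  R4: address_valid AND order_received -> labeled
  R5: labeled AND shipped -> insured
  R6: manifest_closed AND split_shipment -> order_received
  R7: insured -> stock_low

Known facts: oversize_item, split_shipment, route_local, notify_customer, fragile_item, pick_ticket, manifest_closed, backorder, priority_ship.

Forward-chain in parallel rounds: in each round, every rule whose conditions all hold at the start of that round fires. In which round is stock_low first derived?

4

Round 1: R1 [split_shipment -> carrier_assigned]; R2 [pick_ticket AND route_local -> shipped]; R3 [notify_customer AND oversize_item -> address_valid]; R6 [manifest_closed AND split_shipment -> order_received]. Adds carrier_assigned, shipped, address_valid, order_received.
Round 2: R4 [address_valid AND order_received -> labeled]. Adds labeled.
Round 3: R5 [labeled AND shipped -> insured]. Adds insured.
Round 4: R7 [insured -> stock_low]. Adds stock_low.
stock_low first appears in round 4.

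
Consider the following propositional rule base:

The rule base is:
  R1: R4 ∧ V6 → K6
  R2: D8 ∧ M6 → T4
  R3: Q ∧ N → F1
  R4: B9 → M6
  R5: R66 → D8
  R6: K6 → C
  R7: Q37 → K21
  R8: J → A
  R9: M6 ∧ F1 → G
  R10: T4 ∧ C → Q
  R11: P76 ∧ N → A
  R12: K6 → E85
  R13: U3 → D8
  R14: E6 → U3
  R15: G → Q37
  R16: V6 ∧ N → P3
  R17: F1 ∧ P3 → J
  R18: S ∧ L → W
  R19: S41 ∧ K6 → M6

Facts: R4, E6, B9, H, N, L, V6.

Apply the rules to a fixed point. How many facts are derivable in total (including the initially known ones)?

Round 1 — R1, R4, R14, R16, derive K6, M6, U3, P3.
Round 2 — R6, R12, R13, derive C, E85, D8.
Round 3 — R2, derive T4.
Round 4 — R10, derive Q.
Round 5 — R3, derive F1.
Round 6 — R9, R17, derive G, J.
Round 7 — R8, R15, derive A, Q37.
Round 8 — R7, derive K21.
Closure: {A, B9, C, D8, E6, E85, F1, G, H, J, K21, K6, L, M6, N, P3, Q, Q37, R4, T4, U3, V6} — 22 facts.

22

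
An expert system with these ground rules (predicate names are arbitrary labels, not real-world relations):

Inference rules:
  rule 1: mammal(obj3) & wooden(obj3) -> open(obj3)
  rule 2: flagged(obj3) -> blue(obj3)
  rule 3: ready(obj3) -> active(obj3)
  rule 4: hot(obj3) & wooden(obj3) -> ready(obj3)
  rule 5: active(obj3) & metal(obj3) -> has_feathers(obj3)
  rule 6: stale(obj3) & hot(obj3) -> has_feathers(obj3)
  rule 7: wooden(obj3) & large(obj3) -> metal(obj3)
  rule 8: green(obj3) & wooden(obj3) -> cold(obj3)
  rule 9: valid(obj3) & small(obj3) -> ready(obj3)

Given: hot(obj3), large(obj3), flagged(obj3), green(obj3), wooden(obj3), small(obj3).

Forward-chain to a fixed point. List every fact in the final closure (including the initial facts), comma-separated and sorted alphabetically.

Round 1: rule 2 [flagged(obj3) -> blue(obj3)]; rule 4 [hot(obj3) & wooden(obj3) -> ready(obj3)]; rule 7 [wooden(obj3) & large(obj3) -> metal(obj3)]; rule 8 [green(obj3) & wooden(obj3) -> cold(obj3)]. Adds blue(obj3), ready(obj3), metal(obj3), cold(obj3).
Round 2: rule 3 [ready(obj3) -> active(obj3)]. Adds active(obj3).
Round 3: rule 5 [active(obj3) & metal(obj3) -> has_feathers(obj3)]. Adds has_feathers(obj3).

active(obj3), blue(obj3), cold(obj3), flagged(obj3), green(obj3), has_feathers(obj3), hot(obj3), large(obj3), metal(obj3), ready(obj3), small(obj3), wooden(obj3)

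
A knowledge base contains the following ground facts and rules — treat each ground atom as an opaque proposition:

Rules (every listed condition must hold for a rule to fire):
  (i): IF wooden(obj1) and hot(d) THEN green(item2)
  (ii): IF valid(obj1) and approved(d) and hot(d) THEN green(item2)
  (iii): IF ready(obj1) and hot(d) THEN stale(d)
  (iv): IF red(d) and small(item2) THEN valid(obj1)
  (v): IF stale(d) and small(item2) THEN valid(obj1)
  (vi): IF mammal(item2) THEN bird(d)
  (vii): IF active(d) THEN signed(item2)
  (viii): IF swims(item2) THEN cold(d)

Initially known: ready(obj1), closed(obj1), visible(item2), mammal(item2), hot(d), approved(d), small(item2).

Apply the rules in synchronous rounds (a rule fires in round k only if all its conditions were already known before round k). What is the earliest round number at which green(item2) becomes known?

Round 1 fires (iii), (vi), giving stale(d), bird(d).
Round 2 fires (v), giving valid(obj1).
Round 3 fires (ii), giving green(item2).
green(item2) first appears in round 3.

3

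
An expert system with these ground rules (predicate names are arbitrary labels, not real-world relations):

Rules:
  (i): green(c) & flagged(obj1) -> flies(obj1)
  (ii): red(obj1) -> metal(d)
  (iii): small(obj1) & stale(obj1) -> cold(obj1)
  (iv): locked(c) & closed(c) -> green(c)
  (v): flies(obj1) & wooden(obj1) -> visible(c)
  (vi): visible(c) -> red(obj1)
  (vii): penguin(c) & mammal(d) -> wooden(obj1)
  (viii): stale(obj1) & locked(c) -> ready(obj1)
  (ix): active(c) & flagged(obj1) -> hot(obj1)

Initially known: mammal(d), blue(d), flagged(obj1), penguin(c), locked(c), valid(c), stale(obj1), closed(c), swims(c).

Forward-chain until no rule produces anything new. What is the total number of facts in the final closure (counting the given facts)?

16

[1] (iv) [locked(c) & closed(c) -> green(c)]; (vii) [penguin(c) & mammal(d) -> wooden(obj1)]; (viii) [stale(obj1) & locked(c) -> ready(obj1)]. ⇒ new: green(c), wooden(obj1), ready(obj1).
[2] (i) [green(c) & flagged(obj1) -> flies(obj1)]. ⇒ new: flies(obj1).
[3] (v) [flies(obj1) & wooden(obj1) -> visible(c)]. ⇒ new: visible(c).
[4] (vi) [visible(c) -> red(obj1)]. ⇒ new: red(obj1).
[5] (ii) [red(obj1) -> metal(d)]. ⇒ new: metal(d).
Closure: {blue(d), closed(c), flagged(obj1), flies(obj1), green(c), locked(c), mammal(d), metal(d), penguin(c), ready(obj1), red(obj1), stale(obj1), swims(c), valid(c), visible(c), wooden(obj1)} — 16 facts.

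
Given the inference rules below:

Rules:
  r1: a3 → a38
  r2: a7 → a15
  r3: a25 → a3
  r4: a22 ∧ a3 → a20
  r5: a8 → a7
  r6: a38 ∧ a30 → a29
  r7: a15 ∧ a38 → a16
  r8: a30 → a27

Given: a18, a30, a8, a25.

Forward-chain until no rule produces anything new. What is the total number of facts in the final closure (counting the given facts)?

11

[1] r3 [a25 → a3]; r5 [a8 → a7]; r8 [a30 → a27]. ⇒ new: a3, a7, a27.
[2] r1 [a3 → a38]; r2 [a7 → a15]. ⇒ new: a38, a15.
[3] r6 [a38 ∧ a30 → a29]; r7 [a15 ∧ a38 → a16]. ⇒ new: a29, a16.
Closure: {a15, a16, a18, a25, a27, a29, a3, a30, a38, a7, a8} — 11 facts.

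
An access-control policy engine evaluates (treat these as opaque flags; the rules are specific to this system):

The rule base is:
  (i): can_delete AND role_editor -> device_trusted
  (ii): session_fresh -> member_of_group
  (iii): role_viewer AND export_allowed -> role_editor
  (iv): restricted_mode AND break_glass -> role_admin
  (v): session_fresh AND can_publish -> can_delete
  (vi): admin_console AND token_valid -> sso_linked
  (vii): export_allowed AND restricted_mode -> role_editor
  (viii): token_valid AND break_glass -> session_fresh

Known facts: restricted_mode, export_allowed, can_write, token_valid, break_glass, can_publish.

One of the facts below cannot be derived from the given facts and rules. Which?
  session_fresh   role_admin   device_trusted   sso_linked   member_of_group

sso_linked

[1] (iv) [restricted_mode AND break_glass -> role_admin]; (vii) [export_allowed AND restricted_mode -> role_editor]; (viii) [token_valid AND break_glass -> session_fresh]. ⇒ new: role_admin, role_editor, session_fresh.
[2] (ii) [session_fresh -> member_of_group]; (v) [session_fresh AND can_publish -> can_delete]. ⇒ new: member_of_group, can_delete.
[3] (i) [can_delete AND role_editor -> device_trusted]. ⇒ new: device_trusted.
Derived: member_of_group (round 2), device_trusted (round 3), role_admin (round 1), session_fresh (round 1). sso_linked never appears in any round.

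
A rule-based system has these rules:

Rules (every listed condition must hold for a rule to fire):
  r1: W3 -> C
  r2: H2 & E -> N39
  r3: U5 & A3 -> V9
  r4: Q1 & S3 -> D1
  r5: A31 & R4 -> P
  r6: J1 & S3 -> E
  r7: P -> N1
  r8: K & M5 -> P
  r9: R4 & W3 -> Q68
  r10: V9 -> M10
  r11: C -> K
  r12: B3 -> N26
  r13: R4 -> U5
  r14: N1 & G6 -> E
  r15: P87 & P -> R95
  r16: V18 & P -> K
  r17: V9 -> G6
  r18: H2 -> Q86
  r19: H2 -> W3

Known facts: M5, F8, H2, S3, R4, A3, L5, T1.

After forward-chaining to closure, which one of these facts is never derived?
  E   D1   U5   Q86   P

[1] r13 [R4 -> U5]; r18 [H2 -> Q86]; r19 [H2 -> W3]. ⇒ new: U5, Q86, W3.
[2] r1 [W3 -> C]; r3 [U5 & A3 -> V9]; r9 [R4 & W3 -> Q68]. ⇒ new: C, V9, Q68.
[3] r10 [V9 -> M10]; r11 [C -> K]; r17 [V9 -> G6]. ⇒ new: M10, K, G6.
[4] r8 [K & M5 -> P]. ⇒ new: P.
[5] r7 [P -> N1]. ⇒ new: N1.
[6] r14 [N1 & G6 -> E]. ⇒ new: E.
[7] r2 [H2 & E -> N39]. ⇒ new: N39.
Derived: U5 (round 1), E (round 6), Q86 (round 1), P (round 4). D1 never appears in any round.

D1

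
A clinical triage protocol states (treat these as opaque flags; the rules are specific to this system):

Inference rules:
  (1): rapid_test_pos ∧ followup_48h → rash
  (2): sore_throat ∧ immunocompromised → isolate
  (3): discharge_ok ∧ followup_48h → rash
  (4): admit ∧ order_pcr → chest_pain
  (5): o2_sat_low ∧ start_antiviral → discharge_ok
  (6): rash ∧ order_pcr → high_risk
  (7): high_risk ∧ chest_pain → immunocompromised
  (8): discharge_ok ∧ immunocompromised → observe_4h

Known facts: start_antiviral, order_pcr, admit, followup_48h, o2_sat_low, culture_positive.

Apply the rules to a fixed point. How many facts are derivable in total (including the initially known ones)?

12

[1] (4) [admit ∧ order_pcr → chest_pain]; (5) [o2_sat_low ∧ start_antiviral → discharge_ok]. ⇒ new: chest_pain, discharge_ok.
[2] (3) [discharge_ok ∧ followup_48h → rash]. ⇒ new: rash.
[3] (6) [rash ∧ order_pcr → high_risk]. ⇒ new: high_risk.
[4] (7) [high_risk ∧ chest_pain → immunocompromised]. ⇒ new: immunocompromised.
[5] (8) [discharge_ok ∧ immunocompromised → observe_4h]. ⇒ new: observe_4h.
Closure: {admit, chest_pain, culture_positive, discharge_ok, followup_48h, high_risk, immunocompromised, o2_sat_low, observe_4h, order_pcr, rash, start_antiviral} — 12 facts.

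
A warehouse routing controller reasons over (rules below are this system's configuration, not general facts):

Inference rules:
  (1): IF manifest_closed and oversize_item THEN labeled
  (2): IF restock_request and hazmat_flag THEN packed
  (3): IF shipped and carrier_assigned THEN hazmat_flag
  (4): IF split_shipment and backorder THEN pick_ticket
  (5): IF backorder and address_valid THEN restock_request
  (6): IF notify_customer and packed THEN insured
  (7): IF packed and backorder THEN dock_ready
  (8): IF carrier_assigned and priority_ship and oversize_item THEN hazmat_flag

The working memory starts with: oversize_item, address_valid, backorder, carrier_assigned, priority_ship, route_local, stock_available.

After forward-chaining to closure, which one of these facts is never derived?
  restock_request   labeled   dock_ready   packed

Round 1 — (5), (8), derive restock_request, hazmat_flag.
Round 2 — (2), derive packed.
Round 3 — (7), derive dock_ready.
Derived: restock_request (round 1), packed (round 2), dock_ready (round 3). labeled never appears in any round.

labeled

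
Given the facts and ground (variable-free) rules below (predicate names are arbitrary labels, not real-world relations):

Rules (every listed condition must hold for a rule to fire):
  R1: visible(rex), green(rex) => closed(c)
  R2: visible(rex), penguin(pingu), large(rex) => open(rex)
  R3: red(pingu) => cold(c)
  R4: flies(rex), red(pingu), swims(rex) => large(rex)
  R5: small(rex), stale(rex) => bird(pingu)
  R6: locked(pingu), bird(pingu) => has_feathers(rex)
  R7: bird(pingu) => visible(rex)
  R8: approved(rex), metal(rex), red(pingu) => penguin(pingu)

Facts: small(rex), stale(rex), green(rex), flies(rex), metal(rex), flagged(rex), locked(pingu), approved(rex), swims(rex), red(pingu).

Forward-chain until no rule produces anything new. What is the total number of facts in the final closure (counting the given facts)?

Round 1 fires R3, R4, R5, R8, giving cold(c), large(rex), bird(pingu), penguin(pingu).
Round 2 fires R6, R7, giving has_feathers(rex), visible(rex).
Round 3 fires R1, R2, giving closed(c), open(rex).
Closure: {approved(rex), bird(pingu), closed(c), cold(c), flagged(rex), flies(rex), green(rex), has_feathers(rex), large(rex), locked(pingu), metal(rex), open(rex), penguin(pingu), red(pingu), small(rex), stale(rex), swims(rex), visible(rex)} — 18 facts.

18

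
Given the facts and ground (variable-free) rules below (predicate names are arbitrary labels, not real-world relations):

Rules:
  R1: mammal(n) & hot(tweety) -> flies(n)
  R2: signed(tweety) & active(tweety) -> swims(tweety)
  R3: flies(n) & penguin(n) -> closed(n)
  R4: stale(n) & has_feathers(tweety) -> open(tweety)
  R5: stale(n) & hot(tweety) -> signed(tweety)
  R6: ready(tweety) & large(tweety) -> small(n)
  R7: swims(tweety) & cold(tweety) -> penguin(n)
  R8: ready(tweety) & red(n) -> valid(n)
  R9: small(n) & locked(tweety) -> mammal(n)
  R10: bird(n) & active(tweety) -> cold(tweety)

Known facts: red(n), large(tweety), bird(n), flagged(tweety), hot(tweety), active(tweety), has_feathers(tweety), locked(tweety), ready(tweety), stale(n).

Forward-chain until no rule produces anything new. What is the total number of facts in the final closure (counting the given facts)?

Round 1 — R4, R5, R6, R8, R10, derive open(tweety), signed(tweety), small(n), valid(n), cold(tweety).
Round 2 — R2, R9, derive swims(tweety), mammal(n).
Round 3 — R1, R7, derive flies(n), penguin(n).
Round 4 — R3, derive closed(n).
Closure: {active(tweety), bird(n), closed(n), cold(tweety), flagged(tweety), flies(n), has_feathers(tweety), hot(tweety), large(tweety), locked(tweety), mammal(n), open(tweety), penguin(n), ready(tweety), red(n), signed(tweety), small(n), stale(n), swims(tweety), valid(n)} — 20 facts.

20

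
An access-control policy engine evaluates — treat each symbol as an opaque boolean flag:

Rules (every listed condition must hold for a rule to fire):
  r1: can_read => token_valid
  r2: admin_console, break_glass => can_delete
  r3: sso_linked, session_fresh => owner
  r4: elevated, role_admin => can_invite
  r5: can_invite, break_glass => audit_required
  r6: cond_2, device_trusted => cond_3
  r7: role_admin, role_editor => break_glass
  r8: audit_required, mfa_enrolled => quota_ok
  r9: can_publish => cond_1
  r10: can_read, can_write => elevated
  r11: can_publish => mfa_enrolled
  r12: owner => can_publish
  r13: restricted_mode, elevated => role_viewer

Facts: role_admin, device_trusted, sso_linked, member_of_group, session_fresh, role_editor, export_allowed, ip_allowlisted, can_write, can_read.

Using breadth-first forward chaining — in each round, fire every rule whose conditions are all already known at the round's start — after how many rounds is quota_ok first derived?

4

Round 1: r1 [can_read => token_valid]; r3 [sso_linked, session_fresh => owner]; r7 [role_admin, role_editor => break_glass]; r10 [can_read, can_write => elevated]. New: token_valid, owner, break_glass, elevated.
Round 2: r4 [elevated, role_admin => can_invite]; r12 [owner => can_publish]. New: can_invite, can_publish.
Round 3: r5 [can_invite, break_glass => audit_required]; r9 [can_publish => cond_1]; r11 [can_publish => mfa_enrolled]. New: audit_required, cond_1, mfa_enrolled.
Round 4: r8 [audit_required, mfa_enrolled => quota_ok]. New: quota_ok.
quota_ok first appears in round 4.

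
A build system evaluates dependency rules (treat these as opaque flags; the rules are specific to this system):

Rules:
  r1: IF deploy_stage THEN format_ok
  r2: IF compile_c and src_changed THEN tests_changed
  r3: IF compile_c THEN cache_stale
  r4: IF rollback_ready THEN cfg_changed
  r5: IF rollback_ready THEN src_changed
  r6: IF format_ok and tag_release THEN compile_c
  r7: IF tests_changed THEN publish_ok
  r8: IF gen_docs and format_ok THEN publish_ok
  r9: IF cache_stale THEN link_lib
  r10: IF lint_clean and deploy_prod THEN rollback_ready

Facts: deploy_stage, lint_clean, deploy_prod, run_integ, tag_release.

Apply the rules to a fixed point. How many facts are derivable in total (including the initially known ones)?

[1] r1 [IF deploy_stage THEN format_ok]; r10 [IF lint_clean and deploy_prod THEN rollback_ready]. ⇒ new: format_ok, rollback_ready.
[2] r4 [IF rollback_ready THEN cfg_changed]; r5 [IF rollback_ready THEN src_changed]; r6 [IF format_ok and tag_release THEN compile_c]. ⇒ new: cfg_changed, src_changed, compile_c.
[3] r2 [IF compile_c and src_changed THEN tests_changed]; r3 [IF compile_c THEN cache_stale]. ⇒ new: tests_changed, cache_stale.
[4] r7 [IF tests_changed THEN publish_ok]; r9 [IF cache_stale THEN link_lib]. ⇒ new: publish_ok, link_lib.
Closure: {cache_stale, cfg_changed, compile_c, deploy_prod, deploy_stage, format_ok, link_lib, lint_clean, publish_ok, rollback_ready, run_integ, src_changed, tag_release, tests_changed} — 14 facts.

14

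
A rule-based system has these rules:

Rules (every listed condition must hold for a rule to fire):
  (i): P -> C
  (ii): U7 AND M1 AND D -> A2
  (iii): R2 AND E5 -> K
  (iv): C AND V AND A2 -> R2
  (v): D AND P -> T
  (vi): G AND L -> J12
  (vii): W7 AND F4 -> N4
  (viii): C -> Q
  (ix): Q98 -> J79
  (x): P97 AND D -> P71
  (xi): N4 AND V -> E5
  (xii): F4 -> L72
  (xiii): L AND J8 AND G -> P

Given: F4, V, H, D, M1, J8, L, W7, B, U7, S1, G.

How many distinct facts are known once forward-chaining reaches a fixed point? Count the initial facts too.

[1] (ii) [U7 AND M1 AND D -> A2]; (vi) [G AND L -> J12]; (vii) [W7 AND F4 -> N4]; (xii) [F4 -> L72]; (xiii) [L AND J8 AND G -> P]. ⇒ new: A2, J12, N4, L72, P.
[2] (i) [P -> C]; (v) [D AND P -> T]; (xi) [N4 AND V -> E5]. ⇒ new: C, T, E5.
[3] (iv) [C AND V AND A2 -> R2]; (viii) [C -> Q]. ⇒ new: R2, Q.
[4] (iii) [R2 AND E5 -> K]. ⇒ new: K.
Closure: {A2, B, C, D, E5, F4, G, H, J12, J8, K, L, L72, M1, N4, P, Q, R2, S1, T, U7, V, W7} — 23 facts.

23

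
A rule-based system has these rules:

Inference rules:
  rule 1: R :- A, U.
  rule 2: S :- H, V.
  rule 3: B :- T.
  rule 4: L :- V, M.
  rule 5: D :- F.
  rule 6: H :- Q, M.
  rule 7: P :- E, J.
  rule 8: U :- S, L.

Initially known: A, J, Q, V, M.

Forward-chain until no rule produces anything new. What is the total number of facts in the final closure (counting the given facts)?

Round 1 fires rule 4, rule 6, giving L, H.
Round 2 fires rule 2, giving S.
Round 3 fires rule 8, giving U.
Round 4 fires rule 1, giving R.
Closure: {A, H, J, L, M, Q, R, S, U, V} — 10 facts.

10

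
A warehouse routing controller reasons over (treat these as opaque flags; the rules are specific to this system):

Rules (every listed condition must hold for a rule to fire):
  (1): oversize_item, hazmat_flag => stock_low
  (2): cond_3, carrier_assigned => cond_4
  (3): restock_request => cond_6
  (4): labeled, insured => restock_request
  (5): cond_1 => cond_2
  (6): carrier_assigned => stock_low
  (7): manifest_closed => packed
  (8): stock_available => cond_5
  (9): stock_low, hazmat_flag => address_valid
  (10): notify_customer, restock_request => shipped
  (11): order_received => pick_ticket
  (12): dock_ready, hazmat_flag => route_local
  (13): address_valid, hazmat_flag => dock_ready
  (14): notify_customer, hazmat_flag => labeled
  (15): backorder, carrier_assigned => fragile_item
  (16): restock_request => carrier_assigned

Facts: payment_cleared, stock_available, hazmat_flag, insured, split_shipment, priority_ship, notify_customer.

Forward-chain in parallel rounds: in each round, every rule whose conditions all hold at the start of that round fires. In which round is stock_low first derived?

Round 1 — (8), (14), derive cond_5, labeled.
Round 2 — (4), derive restock_request.
Round 3 — (3), (10), (16), derive cond_6, shipped, carrier_assigned.
Round 4 — (6), derive stock_low.
stock_low first appears in round 4.

4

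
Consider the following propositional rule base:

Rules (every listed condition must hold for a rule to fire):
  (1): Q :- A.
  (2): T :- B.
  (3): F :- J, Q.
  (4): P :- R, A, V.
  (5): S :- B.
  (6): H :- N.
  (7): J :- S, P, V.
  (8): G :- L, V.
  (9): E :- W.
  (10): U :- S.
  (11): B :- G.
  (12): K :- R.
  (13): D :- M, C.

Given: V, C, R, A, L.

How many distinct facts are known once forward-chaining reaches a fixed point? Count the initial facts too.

15

[1] (1) [Q :- A.]; (4) [P :- R, A, V.]; (8) [G :- L, V.]; (12) [K :- R.]. ⇒ new: Q, P, G, K.
[2] (11) [B :- G.]. ⇒ new: B.
[3] (2) [T :- B.]; (5) [S :- B.]. ⇒ new: T, S.
[4] (7) [J :- S, P, V.]; (10) [U :- S.]. ⇒ new: J, U.
[5] (3) [F :- J, Q.]. ⇒ new: F.
Closure: {A, B, C, F, G, J, K, L, P, Q, R, S, T, U, V} — 15 facts.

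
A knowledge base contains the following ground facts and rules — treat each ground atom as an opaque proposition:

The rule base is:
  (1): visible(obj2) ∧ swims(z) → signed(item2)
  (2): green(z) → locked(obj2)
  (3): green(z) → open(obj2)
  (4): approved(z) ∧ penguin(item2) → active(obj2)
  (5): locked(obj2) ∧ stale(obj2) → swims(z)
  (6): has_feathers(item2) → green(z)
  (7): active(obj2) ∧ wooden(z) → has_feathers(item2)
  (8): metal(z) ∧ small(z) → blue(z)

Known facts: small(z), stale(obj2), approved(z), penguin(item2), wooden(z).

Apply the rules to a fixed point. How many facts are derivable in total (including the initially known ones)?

11

Round 1 — (4), derive active(obj2).
Round 2 — (7), derive has_feathers(item2).
Round 3 — (6), derive green(z).
Round 4 — (2), (3), derive locked(obj2), open(obj2).
Round 5 — (5), derive swims(z).
Closure: {active(obj2), approved(z), green(z), has_feathers(item2), locked(obj2), open(obj2), penguin(item2), small(z), stale(obj2), swims(z), wooden(z)} — 11 facts.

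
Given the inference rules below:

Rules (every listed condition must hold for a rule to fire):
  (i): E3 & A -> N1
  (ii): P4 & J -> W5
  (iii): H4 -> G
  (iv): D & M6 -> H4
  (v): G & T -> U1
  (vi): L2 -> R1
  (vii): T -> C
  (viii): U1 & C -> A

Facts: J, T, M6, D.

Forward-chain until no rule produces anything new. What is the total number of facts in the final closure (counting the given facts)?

9

[1] (iv) [D & M6 -> H4]; (vii) [T -> C]. ⇒ new: H4, C.
[2] (iii) [H4 -> G]. ⇒ new: G.
[3] (v) [G & T -> U1]. ⇒ new: U1.
[4] (viii) [U1 & C -> A]. ⇒ new: A.
Closure: {A, C, D, G, H4, J, M6, T, U1} — 9 facts.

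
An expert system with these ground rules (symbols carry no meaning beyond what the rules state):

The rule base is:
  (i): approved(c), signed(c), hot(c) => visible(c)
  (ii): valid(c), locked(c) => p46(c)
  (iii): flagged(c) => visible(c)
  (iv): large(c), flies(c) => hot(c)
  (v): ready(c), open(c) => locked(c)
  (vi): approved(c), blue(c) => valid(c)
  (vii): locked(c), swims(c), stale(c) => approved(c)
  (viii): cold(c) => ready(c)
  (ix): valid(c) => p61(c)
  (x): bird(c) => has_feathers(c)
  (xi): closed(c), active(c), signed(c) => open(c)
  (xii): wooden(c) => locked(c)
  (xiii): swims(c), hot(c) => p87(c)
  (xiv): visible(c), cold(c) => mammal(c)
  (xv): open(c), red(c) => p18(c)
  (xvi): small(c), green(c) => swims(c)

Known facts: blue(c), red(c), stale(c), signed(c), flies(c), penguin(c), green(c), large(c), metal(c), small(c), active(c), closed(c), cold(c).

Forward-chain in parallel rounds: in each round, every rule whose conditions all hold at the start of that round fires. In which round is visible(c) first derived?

4

Round 1: (iv) [large(c), flies(c) => hot(c)]; (viii) [cold(c) => ready(c)]; (xi) [closed(c), active(c), signed(c) => open(c)]; (xvi) [small(c), green(c) => swims(c)]. New: hot(c), ready(c), open(c), swims(c).
Round 2: (v) [ready(c), open(c) => locked(c)]; (xiii) [swims(c), hot(c) => p87(c)]; (xv) [open(c), red(c) => p18(c)]. New: locked(c), p87(c), p18(c).
Round 3: (vii) [locked(c), swims(c), stale(c) => approved(c)]. New: approved(c).
Round 4: (i) [approved(c), signed(c), hot(c) => visible(c)]; (vi) [approved(c), blue(c) => valid(c)]. New: visible(c), valid(c).
visible(c) first appears in round 4.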